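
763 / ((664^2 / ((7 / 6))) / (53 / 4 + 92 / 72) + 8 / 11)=30726773 / 1047598184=0.03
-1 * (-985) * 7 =6895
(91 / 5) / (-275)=-91 / 1375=-0.07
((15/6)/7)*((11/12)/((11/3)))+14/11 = 839/616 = 1.36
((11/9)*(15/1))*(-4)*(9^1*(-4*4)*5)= 52800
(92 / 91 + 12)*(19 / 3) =22496 / 273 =82.40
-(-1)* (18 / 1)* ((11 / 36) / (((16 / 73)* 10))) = 2.51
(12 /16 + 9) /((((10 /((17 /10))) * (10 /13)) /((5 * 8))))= 8619 /100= 86.19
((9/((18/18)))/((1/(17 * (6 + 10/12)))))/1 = 2091/2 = 1045.50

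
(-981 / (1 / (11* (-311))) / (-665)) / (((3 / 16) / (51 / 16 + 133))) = -2437575393 / 665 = -3665526.91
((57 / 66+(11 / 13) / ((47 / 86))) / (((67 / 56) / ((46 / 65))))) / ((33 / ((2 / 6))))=13919416 / 965908515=0.01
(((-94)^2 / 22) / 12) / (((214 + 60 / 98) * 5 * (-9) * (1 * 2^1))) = -108241 / 62465040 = -0.00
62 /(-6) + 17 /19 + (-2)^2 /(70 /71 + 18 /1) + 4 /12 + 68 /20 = -175909 /32015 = -5.49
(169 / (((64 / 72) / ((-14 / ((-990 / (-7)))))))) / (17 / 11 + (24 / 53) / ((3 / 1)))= -438893 / 39560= -11.09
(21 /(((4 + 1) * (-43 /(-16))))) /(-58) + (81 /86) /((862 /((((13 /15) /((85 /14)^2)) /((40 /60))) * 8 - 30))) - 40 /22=-1.88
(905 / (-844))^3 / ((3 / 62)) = -22977746375 / 901817376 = -25.48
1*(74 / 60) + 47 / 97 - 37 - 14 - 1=-146321 / 2910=-50.28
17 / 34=1 / 2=0.50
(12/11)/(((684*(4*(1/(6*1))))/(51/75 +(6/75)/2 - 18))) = -216/5225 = -0.04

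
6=6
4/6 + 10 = 32/3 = 10.67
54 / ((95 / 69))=3726 / 95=39.22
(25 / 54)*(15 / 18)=125 / 324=0.39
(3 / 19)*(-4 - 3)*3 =-63 / 19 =-3.32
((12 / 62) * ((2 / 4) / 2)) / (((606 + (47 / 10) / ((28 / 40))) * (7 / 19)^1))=57 / 265918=0.00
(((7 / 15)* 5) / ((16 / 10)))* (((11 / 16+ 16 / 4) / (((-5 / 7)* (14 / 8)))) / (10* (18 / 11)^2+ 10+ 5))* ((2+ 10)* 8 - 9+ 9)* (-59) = 249865 / 337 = 741.44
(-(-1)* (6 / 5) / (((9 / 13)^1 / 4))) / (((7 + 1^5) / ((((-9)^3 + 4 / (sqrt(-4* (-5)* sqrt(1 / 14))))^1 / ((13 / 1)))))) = -243 / 5 + 2* 14^(1 / 4)* sqrt(5) / 75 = -48.48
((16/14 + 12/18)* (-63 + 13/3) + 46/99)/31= -73246/21483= -3.41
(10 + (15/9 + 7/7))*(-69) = -874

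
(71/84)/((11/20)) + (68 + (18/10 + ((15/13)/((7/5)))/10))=2144719/30030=71.42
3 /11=0.27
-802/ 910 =-401/ 455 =-0.88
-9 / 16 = -0.56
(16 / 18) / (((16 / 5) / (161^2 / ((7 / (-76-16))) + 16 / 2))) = -94630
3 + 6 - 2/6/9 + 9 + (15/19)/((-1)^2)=9620/513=18.75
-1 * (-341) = 341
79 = 79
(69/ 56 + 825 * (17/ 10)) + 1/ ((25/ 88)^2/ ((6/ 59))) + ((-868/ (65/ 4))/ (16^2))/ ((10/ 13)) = 11602994911/ 8260000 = 1404.72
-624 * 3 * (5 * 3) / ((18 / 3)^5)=-65 / 18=-3.61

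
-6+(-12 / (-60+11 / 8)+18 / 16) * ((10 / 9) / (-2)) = -75851 / 11256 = -6.74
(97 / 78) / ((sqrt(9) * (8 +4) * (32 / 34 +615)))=1649 / 29402568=0.00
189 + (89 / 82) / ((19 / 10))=147676 / 779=189.57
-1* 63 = -63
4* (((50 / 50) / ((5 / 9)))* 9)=324 / 5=64.80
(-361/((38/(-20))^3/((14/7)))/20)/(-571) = -100/10849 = -0.01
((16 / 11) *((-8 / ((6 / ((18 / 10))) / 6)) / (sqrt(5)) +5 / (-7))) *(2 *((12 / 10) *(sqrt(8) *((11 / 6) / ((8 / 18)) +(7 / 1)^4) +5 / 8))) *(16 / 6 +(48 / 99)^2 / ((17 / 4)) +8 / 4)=699344 *(5 +38482 *sqrt(2)) *(-504 *sqrt(5)-125) / 59395875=-802313.11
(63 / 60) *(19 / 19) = 21 / 20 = 1.05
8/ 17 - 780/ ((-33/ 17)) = 75228/ 187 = 402.29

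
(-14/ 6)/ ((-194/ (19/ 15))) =133/ 8730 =0.02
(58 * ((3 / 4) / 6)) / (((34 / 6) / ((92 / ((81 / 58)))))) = 38686 / 459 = 84.28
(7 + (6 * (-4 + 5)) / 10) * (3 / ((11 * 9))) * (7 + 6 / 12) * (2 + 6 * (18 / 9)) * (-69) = -1668.55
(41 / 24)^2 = 1681 / 576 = 2.92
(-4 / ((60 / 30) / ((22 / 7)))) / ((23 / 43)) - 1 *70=-81.75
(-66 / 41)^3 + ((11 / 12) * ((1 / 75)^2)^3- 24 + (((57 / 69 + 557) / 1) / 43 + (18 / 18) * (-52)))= -9782671318891828333441 / 145578314944335937500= -67.20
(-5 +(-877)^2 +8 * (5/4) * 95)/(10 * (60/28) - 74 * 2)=-2695259/443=-6084.11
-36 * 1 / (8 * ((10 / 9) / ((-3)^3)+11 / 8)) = -8748 / 2593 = -3.37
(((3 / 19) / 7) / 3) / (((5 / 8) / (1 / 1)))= 8 / 665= 0.01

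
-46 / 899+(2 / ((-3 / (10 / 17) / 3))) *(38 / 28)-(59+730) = -84584293 / 106981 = -790.65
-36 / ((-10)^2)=-9 / 25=-0.36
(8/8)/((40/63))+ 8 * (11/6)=1949/120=16.24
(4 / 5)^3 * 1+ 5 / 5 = 189 / 125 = 1.51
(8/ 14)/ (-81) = -4/ 567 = -0.01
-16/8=-2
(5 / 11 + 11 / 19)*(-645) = -139320 / 209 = -666.60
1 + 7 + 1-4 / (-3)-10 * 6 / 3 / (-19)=649 / 57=11.39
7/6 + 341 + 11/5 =10331/30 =344.37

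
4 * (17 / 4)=17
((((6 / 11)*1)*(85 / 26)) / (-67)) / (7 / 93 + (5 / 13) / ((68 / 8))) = -403155 / 1825549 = -0.22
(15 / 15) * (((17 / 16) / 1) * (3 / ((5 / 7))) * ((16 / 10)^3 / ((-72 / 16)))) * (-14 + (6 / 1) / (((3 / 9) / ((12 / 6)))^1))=-167552 / 1875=-89.36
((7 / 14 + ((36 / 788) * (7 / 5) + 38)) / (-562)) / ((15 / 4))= -75971 / 4151775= -0.02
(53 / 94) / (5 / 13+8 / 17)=11713 / 17766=0.66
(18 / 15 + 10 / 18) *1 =79 / 45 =1.76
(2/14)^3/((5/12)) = 12/1715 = 0.01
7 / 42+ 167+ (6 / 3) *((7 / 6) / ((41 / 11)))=13759 / 82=167.79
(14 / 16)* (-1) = -7 / 8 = -0.88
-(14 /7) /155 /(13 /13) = -2 /155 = -0.01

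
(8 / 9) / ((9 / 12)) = 32 / 27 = 1.19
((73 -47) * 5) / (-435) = -26 / 87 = -0.30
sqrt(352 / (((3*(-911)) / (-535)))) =4*sqrt(32167410) / 2733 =8.30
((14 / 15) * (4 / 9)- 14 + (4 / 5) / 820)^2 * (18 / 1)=282666278498 / 85100625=3321.55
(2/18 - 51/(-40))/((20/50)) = 499/144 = 3.47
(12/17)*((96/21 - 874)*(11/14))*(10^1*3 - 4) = -614328/49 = -12537.31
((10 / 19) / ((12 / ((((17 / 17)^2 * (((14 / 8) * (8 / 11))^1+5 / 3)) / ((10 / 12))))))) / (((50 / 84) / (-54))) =-73332 / 5225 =-14.03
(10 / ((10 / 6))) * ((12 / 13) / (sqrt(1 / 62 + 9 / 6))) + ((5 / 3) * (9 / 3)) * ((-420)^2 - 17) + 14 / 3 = 72 * sqrt(1457) / 611 + 2645759 / 3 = 881924.16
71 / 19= 3.74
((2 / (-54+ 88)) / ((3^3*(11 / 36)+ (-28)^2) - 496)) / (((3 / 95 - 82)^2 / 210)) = 505400 / 81435986567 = 0.00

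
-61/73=-0.84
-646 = -646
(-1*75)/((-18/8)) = 100/3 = 33.33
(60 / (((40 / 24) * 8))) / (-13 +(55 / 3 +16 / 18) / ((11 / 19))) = 891 / 4000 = 0.22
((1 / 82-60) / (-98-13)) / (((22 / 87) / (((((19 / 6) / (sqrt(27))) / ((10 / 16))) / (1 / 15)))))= 2710369 * sqrt(3) / 150183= 31.26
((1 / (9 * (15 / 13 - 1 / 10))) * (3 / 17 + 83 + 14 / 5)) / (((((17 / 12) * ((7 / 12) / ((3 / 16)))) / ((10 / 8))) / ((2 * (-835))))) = -169989300 / 39593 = -4293.42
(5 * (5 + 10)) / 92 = 75 / 92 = 0.82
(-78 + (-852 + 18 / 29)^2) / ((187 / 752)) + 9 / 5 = 2291836102923 / 786335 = 2914579.79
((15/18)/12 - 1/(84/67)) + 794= 399809/504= 793.27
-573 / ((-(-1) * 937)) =-573 / 937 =-0.61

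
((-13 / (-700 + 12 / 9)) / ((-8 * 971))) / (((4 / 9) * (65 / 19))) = -513 / 325634560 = -0.00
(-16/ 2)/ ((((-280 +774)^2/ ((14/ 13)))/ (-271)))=7588/ 793117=0.01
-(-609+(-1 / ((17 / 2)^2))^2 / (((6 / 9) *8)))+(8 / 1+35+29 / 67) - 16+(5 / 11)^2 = 431071567635 / 677104747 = 636.64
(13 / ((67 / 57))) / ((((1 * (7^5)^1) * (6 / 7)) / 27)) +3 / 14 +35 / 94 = 9184109 / 15121498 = 0.61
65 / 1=65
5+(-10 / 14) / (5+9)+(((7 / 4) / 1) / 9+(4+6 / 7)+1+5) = 28225 / 1764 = 16.00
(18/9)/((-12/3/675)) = -337.50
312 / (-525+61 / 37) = -2886 / 4841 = -0.60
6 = 6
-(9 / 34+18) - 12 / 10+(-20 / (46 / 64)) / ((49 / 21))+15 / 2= -326937 / 13685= -23.89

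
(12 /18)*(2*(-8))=-32 /3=-10.67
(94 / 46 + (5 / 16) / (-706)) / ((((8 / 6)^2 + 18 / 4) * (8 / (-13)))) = -62103249 / 117433216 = -0.53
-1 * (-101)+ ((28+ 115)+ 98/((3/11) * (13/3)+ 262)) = 707458/2895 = 244.37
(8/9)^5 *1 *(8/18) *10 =1310720/531441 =2.47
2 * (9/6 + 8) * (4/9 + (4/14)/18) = 551/63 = 8.75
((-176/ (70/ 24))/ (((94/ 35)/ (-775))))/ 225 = 10912/ 141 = 77.39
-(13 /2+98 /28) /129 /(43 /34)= -340 /5547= -0.06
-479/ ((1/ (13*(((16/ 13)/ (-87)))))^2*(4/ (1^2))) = -30656/ 7569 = -4.05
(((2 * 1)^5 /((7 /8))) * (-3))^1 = -768 /7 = -109.71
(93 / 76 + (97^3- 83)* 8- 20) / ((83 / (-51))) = -28297517943 / 6308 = -4485973.04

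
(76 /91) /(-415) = -76 /37765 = -0.00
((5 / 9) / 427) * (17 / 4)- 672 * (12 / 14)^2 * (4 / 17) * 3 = -91071067 / 261324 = -348.50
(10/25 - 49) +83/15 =-646/15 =-43.07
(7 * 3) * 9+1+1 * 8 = 198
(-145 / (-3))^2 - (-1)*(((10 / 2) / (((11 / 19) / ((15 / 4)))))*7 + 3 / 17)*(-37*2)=-48649081 / 3366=-14453.08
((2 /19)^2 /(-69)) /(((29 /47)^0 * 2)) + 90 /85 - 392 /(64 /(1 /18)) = 14603345 /20325744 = 0.72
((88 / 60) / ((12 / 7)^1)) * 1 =77 / 90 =0.86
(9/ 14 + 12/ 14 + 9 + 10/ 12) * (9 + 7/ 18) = 2873/ 27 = 106.41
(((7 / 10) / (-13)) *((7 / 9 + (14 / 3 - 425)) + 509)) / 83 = -1127 / 19422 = -0.06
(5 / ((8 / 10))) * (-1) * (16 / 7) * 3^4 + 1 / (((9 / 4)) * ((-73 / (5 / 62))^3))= -1689706154173475 / 1460239886322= -1157.14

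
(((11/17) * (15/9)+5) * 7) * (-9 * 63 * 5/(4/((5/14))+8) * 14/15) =-797475/136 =-5863.79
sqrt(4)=2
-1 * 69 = -69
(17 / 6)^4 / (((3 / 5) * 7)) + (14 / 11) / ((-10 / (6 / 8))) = 22825391 / 1496880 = 15.25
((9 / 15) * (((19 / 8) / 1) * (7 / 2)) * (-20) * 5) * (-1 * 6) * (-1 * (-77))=460845 / 2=230422.50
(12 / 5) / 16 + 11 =11.15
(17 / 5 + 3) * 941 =30112 / 5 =6022.40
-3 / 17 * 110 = -330 / 17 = -19.41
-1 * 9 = -9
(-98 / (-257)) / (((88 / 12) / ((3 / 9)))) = 49 / 2827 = 0.02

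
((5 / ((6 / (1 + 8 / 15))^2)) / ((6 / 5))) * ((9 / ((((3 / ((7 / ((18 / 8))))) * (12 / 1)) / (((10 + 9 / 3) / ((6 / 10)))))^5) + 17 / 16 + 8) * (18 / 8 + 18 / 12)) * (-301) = -259278021140866927675 / 3904305912313344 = -66408.22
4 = 4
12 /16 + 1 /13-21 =-1049 /52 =-20.17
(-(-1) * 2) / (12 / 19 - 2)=-19 / 13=-1.46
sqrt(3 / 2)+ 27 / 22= 2.45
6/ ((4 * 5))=3/ 10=0.30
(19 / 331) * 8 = 152 / 331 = 0.46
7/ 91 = 1/ 13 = 0.08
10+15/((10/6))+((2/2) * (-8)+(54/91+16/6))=3893/273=14.26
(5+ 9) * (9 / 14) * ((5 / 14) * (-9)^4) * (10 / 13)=1476225 / 91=16222.25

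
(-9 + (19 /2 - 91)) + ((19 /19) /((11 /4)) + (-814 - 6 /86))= -855379 /946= -904.21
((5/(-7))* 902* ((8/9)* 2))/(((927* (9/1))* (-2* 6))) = 18040/1576827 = 0.01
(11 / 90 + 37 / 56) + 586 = 586.78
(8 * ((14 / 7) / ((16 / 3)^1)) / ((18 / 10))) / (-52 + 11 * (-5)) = -5 / 321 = -0.02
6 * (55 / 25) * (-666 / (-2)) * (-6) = -131868 / 5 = -26373.60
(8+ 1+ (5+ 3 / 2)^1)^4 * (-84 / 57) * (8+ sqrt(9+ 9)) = -1041373.03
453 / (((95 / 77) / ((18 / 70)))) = 44847 / 475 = 94.41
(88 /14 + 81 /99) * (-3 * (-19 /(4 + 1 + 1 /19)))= 197467 /2464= 80.14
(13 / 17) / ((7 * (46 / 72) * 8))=117 / 5474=0.02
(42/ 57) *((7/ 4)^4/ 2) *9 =31.10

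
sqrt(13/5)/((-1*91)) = -sqrt(65)/455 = -0.02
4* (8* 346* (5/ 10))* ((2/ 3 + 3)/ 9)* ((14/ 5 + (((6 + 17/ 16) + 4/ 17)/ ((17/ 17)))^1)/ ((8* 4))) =26133899/ 36720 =711.71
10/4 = 5/2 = 2.50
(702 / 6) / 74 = 117 / 74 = 1.58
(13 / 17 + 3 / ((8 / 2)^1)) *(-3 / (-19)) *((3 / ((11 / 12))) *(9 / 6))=1.17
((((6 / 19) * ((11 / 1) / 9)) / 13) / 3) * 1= 22 / 2223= 0.01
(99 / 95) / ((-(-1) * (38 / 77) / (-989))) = -7539147 / 3610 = -2088.41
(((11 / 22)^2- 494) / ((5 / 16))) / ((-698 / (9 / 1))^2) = -31995 / 121801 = -0.26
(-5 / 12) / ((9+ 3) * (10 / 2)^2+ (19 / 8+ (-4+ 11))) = -0.00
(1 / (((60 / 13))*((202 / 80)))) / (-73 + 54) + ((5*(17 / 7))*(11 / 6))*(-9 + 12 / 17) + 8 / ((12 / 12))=-14237425 / 80598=-176.65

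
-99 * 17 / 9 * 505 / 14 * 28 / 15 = -37774 / 3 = -12591.33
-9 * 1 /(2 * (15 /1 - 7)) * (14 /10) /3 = -21 /80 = -0.26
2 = 2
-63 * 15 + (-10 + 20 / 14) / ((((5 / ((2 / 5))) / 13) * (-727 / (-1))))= -24045837 / 25445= -945.01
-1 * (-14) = 14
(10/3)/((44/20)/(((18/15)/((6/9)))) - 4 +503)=15/2251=0.01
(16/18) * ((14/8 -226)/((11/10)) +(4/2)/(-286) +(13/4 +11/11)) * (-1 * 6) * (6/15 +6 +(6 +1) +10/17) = 181018116/12155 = 14892.48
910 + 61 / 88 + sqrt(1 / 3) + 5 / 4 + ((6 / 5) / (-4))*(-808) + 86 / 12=sqrt(3) / 3 + 1533193 / 1320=1162.09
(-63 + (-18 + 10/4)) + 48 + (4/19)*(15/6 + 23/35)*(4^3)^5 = 713674986.35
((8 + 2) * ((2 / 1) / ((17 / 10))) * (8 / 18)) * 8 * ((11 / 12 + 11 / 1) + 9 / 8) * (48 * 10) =40064000 / 153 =261856.21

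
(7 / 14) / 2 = 1 / 4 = 0.25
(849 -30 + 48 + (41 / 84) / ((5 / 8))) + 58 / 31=2830717 / 3255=869.65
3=3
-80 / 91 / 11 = -80 / 1001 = -0.08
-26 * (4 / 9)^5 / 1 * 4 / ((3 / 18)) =-212992 / 19683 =-10.82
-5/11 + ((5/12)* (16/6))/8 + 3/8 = 47/792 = 0.06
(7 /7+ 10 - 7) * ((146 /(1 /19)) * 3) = 33288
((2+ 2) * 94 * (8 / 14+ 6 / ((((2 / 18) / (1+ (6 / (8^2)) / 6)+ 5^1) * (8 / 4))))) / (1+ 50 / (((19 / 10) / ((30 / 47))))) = 1162764584 / 47504177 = 24.48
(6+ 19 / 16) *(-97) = -11155 / 16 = -697.19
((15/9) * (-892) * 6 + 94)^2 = 77898276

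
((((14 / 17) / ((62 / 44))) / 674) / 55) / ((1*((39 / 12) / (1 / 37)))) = 0.00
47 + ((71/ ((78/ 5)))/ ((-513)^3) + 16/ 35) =17491068079501/ 368565552810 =47.46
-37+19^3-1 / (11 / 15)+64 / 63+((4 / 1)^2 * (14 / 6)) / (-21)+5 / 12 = 6820.29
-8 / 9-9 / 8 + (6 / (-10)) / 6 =-761 / 360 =-2.11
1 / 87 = 0.01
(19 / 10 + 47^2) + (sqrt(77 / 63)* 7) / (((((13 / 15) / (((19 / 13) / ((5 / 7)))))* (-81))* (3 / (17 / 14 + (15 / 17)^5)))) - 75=21359 / 10 - 4624252927* sqrt(11) / 116618534838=2135.77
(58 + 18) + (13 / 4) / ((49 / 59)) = 15663 / 196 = 79.91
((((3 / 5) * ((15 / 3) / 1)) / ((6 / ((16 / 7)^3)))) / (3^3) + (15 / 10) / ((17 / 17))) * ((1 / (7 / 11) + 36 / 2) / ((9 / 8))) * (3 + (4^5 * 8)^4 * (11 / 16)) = 7727156091037960032364 / 83349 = 92708443905001380.13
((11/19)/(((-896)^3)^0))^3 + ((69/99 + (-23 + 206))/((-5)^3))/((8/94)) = -966131813/56586750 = -17.07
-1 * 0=0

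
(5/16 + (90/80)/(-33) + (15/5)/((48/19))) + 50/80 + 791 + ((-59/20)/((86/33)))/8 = 120020823/151360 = 792.95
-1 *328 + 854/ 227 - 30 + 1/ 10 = -803893/ 2270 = -354.14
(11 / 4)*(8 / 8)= 11 / 4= 2.75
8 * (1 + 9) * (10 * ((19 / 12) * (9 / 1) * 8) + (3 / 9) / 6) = 820840 / 9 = 91204.44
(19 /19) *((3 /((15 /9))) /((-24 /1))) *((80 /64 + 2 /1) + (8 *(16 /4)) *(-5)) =1881 /160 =11.76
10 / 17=0.59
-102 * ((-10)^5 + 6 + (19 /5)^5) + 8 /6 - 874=94853394956 /9375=10117695.46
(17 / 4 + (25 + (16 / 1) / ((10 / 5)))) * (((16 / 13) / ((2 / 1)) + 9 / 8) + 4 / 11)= 358643 / 4576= 78.37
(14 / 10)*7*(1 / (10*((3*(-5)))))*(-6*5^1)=49 / 25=1.96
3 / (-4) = -3 / 4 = -0.75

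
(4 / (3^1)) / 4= 1 / 3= 0.33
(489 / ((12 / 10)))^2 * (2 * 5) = 1660562.50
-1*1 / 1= -1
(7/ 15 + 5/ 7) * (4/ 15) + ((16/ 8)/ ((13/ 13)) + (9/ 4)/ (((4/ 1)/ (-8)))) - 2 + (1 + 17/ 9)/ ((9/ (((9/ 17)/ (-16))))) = -299573/ 71400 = -4.20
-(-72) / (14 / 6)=30.86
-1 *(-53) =53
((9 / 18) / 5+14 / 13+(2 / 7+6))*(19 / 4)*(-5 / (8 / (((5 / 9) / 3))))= -645145 / 157248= -4.10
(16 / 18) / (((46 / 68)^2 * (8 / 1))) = 1156 / 4761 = 0.24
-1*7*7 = -49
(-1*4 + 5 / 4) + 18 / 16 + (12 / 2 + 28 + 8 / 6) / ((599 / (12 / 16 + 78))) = 14473 / 4792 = 3.02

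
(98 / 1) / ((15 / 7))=686 / 15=45.73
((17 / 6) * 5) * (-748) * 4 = -127160 / 3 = -42386.67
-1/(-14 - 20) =1/34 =0.03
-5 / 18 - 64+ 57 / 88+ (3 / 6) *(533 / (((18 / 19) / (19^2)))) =101487.68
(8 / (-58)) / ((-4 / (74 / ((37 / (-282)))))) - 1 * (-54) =1002 / 29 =34.55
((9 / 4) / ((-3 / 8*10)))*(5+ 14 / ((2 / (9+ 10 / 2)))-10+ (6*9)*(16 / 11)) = -5661 / 55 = -102.93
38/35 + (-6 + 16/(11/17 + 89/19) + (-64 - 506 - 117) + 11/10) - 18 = -6077051/8610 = -705.81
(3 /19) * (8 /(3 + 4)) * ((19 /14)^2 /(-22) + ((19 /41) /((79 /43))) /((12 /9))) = 232563 /12220747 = 0.02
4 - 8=-4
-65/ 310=-13/ 62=-0.21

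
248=248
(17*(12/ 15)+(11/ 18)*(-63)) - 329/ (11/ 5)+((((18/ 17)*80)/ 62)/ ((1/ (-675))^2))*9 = 324759387397/ 57970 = 5602197.47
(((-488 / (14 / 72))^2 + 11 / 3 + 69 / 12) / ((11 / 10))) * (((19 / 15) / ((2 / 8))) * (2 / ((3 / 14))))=562950395800 / 2079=270779411.16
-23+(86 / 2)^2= 1826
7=7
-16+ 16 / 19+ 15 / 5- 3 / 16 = -3753 / 304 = -12.35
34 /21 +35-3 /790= 607447 /16590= 36.62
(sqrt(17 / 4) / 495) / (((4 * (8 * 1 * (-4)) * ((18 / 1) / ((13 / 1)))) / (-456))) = 247 * sqrt(17) / 95040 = 0.01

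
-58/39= -1.49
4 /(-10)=-0.40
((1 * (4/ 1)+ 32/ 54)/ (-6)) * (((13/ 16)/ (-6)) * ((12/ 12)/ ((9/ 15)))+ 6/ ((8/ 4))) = -24769/ 11664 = -2.12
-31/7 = -4.43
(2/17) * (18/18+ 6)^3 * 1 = 686/17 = 40.35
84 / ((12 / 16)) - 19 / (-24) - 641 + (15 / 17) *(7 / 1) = -522.03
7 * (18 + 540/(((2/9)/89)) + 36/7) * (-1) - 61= -1514113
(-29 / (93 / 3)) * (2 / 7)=-58 / 217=-0.27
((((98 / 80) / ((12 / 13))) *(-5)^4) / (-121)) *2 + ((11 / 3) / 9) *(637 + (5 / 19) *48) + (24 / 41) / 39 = 132853213393 / 529358544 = 250.97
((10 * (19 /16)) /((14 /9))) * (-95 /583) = -81225 /65296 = -1.24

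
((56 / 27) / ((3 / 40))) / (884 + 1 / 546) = 81536 / 2606391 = 0.03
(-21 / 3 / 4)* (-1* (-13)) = -91 / 4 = -22.75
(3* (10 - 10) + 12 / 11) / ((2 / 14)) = 84 / 11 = 7.64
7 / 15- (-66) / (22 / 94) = 4237 / 15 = 282.47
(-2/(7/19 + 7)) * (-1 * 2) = 19/35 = 0.54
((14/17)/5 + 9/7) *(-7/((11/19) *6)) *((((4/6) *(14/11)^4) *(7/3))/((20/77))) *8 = -61730900896/168005475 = -367.43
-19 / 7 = -2.71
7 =7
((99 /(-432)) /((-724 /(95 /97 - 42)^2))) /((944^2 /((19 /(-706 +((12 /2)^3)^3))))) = 13078973 /11605866405331107840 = 0.00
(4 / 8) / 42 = 1 / 84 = 0.01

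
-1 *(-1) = 1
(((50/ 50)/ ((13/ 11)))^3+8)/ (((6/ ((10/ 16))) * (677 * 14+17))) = 18907/ 200260944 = 0.00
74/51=1.45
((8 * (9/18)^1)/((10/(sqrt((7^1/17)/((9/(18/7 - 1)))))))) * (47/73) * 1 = 94 * sqrt(187)/18615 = 0.07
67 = 67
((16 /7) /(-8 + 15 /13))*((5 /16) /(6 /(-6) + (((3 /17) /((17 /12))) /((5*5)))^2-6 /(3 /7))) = 3393040625 /487814033217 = 0.01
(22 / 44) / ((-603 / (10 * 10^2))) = -500 / 603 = -0.83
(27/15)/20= 9/100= 0.09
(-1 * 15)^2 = 225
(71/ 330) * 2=71/ 165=0.43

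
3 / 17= 0.18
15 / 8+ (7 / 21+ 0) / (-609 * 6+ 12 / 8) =328709 / 175320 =1.87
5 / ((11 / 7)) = 35 / 11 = 3.18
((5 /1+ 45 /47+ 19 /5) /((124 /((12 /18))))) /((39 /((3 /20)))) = 0.00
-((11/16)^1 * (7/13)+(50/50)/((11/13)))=-3551/2288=-1.55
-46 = -46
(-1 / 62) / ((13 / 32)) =-16 / 403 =-0.04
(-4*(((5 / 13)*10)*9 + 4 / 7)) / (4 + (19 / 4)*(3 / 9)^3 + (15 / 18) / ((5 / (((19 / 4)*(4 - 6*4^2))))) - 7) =1383264 / 743561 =1.86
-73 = -73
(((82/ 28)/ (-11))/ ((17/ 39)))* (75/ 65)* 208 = -191880/ 1309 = -146.59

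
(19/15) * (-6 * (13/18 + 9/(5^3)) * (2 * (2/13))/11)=-135812/804375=-0.17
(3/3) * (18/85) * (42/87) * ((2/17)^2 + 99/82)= 3646314/29207785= 0.12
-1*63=-63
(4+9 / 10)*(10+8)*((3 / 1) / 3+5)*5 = 2646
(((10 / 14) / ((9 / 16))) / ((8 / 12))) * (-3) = -40 / 7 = -5.71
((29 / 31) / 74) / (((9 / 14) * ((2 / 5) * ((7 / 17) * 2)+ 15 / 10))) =0.01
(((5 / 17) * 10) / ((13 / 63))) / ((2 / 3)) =4725 / 221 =21.38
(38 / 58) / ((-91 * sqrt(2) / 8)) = -76 * sqrt(2) / 2639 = -0.04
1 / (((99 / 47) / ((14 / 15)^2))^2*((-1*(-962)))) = 42430472 / 238660475625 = 0.00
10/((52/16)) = 40/13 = 3.08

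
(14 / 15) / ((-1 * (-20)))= 7 / 150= 0.05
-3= -3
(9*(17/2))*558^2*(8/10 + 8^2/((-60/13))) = -1556197272/5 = -311239454.40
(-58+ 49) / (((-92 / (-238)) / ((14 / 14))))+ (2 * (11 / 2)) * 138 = 68757 / 46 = 1494.72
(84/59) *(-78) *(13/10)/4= -10647/295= -36.09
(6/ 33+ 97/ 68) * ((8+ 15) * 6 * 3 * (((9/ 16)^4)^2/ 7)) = 10719537510141/ 11244224380928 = 0.95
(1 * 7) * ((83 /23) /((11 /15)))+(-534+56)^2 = 57815167 /253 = 228518.45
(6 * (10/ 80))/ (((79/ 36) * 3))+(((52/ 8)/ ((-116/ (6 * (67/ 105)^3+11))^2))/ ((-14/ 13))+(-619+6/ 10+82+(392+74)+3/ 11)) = -3416697661115567989661/ 48751397678907000000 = -70.08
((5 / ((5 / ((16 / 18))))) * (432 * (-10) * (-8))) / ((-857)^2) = 30720 / 734449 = 0.04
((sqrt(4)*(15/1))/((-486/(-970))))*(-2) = -119.75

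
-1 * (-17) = 17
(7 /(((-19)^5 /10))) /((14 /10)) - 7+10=7428247 /2476099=3.00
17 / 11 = 1.55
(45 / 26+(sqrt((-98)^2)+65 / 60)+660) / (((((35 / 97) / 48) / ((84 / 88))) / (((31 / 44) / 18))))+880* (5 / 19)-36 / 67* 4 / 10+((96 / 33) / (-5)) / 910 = 16874220918539 / 4205100900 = 4012.80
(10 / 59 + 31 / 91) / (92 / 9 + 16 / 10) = 123255 / 2856308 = 0.04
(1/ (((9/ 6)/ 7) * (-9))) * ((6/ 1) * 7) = -196/ 9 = -21.78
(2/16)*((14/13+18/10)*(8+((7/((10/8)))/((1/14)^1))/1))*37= 373626/325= 1149.62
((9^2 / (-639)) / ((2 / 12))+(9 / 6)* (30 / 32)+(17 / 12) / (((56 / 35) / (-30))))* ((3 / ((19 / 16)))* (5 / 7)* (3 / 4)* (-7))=2649735 / 10792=245.53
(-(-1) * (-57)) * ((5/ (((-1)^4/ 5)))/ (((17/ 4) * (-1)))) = 5700/ 17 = 335.29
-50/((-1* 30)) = 5/3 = 1.67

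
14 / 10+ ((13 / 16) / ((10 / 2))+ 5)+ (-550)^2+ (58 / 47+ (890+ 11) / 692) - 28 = 302481.10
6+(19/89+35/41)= 25788/3649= 7.07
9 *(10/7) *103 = 1324.29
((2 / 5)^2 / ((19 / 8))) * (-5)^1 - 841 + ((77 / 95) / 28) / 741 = -236903617 / 281580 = -841.34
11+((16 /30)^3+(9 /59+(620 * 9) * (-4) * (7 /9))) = -3454559042 /199125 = -17348.70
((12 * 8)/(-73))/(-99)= 32/2409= 0.01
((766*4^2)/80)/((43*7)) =766/1505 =0.51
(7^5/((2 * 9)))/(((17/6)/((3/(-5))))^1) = -16807/85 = -197.73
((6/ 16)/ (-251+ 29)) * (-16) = 1/ 37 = 0.03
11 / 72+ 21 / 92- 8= -12617 / 1656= -7.62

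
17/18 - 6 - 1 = -109/18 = -6.06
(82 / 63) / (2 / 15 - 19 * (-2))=205 / 6006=0.03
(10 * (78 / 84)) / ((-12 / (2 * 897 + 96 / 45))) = -175123 / 126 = -1389.87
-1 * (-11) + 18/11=139/11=12.64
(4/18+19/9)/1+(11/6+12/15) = 149/30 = 4.97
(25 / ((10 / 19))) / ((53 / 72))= 3420 / 53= 64.53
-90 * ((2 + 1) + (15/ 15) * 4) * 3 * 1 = -1890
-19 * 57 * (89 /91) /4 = -96387 /364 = -264.80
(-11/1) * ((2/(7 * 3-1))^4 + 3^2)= -990011/10000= -99.00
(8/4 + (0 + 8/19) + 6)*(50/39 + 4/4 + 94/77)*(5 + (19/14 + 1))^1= 86676560/399399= 217.02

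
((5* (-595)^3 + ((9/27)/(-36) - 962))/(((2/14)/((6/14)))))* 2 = -113748336397/18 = -6319352022.06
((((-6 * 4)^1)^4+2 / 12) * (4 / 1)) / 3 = 3981314 / 9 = 442368.22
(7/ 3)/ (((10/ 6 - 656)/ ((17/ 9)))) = -119/ 17667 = -0.01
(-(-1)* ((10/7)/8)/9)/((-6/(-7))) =5/216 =0.02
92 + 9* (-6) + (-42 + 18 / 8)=-7 / 4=-1.75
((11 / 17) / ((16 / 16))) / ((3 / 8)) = 88 / 51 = 1.73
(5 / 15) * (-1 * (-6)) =2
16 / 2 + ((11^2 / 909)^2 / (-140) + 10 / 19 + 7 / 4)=5646528239 / 549476865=10.28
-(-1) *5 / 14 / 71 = 5 / 994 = 0.01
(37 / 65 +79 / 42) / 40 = 6689 / 109200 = 0.06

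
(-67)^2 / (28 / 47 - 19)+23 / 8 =-1667969 / 6920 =-241.04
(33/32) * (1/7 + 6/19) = 2013/4256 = 0.47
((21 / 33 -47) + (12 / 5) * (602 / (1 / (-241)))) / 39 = -6384458 / 715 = -8929.31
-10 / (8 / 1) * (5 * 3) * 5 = -375 / 4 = -93.75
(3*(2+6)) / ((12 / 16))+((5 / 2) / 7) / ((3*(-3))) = 4027 / 126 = 31.96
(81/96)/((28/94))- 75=-32331/448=-72.17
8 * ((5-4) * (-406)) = -3248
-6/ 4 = -3/ 2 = -1.50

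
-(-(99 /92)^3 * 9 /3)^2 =-8473321344609 /606355001344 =-13.97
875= 875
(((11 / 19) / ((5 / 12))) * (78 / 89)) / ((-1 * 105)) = -3432 / 295925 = -0.01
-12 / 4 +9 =6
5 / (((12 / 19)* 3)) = 2.64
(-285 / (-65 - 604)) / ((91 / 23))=2185 / 20293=0.11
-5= -5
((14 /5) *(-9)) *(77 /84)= -231 /10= -23.10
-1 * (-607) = 607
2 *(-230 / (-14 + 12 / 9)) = 690 / 19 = 36.32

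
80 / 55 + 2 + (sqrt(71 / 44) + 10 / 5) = sqrt(781) / 22 + 60 / 11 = 6.72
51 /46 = 1.11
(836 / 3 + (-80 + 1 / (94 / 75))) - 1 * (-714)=257597 / 282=913.46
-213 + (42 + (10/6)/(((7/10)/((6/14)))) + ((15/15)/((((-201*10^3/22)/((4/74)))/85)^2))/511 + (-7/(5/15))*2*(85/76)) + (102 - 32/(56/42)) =-1305800718318782873/9397408650367500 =-138.95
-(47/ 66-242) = 15925/ 66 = 241.29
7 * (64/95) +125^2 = 1484823/95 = 15629.72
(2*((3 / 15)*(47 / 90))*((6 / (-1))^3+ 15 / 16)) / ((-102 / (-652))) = -8787167 / 30600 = -287.16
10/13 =0.77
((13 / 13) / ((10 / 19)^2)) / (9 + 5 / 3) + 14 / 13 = 58879 / 41600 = 1.42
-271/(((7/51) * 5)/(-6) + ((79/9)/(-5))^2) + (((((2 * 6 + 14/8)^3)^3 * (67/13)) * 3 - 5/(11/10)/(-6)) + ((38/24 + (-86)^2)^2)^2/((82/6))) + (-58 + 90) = 1860232439690805057800758532225/8478759850868736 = 219399118787425.63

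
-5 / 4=-1.25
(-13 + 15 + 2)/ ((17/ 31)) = 124/ 17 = 7.29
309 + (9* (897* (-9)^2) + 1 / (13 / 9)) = 8504895 / 13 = 654222.69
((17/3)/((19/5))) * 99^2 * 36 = 9997020/19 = 526158.95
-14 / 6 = -2.33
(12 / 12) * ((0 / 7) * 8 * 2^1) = 0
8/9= 0.89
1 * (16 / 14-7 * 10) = -482 / 7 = -68.86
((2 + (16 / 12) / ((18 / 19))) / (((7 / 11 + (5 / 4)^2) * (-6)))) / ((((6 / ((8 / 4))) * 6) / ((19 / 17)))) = -76912 / 4796091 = -0.02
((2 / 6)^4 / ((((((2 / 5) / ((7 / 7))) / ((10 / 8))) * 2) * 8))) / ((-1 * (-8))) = 25 / 82944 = 0.00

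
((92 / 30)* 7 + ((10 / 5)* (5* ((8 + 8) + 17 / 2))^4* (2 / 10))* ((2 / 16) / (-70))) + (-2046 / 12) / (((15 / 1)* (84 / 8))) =-6484579237 / 40320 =-160827.86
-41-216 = -257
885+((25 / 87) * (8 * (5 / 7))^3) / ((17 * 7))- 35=850.45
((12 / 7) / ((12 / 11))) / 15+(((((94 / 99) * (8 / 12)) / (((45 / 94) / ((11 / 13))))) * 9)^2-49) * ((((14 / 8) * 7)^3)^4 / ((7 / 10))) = 6183412947079023247198392011 / 7234394259456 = 854724352214665.35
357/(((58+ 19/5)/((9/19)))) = 5355/1957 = 2.74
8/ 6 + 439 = 1321/ 3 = 440.33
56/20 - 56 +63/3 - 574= -3031/5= -606.20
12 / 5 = 2.40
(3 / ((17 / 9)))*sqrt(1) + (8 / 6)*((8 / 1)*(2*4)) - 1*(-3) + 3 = 4739 / 51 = 92.92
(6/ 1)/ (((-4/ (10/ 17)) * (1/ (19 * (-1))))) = 285/ 17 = 16.76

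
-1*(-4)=4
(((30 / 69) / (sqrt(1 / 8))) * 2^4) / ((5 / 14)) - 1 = 54.09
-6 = -6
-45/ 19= -2.37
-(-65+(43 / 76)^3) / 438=28453933 / 192271488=0.15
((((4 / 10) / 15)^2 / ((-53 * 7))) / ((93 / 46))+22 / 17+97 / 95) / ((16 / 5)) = 145132497193 / 200600442000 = 0.72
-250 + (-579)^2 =334991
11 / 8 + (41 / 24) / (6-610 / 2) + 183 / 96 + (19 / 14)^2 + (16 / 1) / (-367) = 2619002419 / 516184032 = 5.07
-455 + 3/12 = -1819/4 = -454.75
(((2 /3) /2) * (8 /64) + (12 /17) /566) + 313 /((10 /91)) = 1644405331 /577320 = 2848.34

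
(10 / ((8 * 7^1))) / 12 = 5 / 336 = 0.01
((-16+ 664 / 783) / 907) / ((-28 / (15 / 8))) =7415 / 6628356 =0.00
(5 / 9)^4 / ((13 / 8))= 0.06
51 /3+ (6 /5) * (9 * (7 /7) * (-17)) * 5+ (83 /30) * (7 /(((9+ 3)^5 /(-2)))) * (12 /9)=-2522223941 /2799360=-901.00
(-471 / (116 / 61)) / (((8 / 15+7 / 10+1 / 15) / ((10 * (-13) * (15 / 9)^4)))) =149640625 / 783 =191111.91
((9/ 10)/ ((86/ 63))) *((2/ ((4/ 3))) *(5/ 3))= 567/ 344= 1.65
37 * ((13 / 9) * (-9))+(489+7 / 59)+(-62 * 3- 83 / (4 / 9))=-86053 / 236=-364.63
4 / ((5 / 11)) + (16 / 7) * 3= 548 / 35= 15.66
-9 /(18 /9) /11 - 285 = -6279 /22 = -285.41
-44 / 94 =-22 / 47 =-0.47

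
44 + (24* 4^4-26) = 6162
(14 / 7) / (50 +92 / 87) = 87 / 2221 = 0.04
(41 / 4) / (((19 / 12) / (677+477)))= 141942 / 19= 7470.63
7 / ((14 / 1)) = 1 / 2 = 0.50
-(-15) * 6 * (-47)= -4230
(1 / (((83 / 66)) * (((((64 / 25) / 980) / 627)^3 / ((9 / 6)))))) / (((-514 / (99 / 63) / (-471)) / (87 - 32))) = 228262378317592366494140625 / 174743552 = 1306270678975281253.83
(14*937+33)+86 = 13237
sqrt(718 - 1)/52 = sqrt(717)/52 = 0.51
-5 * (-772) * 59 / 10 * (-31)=-705994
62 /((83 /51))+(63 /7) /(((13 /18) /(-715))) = -736368 /83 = -8871.90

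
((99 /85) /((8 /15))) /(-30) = -0.07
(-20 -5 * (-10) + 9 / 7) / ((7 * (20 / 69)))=15111 / 980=15.42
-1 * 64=-64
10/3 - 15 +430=1255/3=418.33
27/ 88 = 0.31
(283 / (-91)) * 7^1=-283 / 13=-21.77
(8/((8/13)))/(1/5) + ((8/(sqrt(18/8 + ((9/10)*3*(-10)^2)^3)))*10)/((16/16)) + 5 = 160*sqrt(8748001)/26244003 + 70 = 70.02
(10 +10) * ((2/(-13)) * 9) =-360/13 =-27.69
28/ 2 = 14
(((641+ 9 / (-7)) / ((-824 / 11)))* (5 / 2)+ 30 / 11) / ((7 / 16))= -42.57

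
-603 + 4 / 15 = -9041 / 15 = -602.73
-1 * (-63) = 63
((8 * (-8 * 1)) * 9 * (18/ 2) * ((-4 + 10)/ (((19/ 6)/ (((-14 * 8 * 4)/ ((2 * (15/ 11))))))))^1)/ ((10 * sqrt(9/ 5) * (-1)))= -120261.63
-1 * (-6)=6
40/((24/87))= 145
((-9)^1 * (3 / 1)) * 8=-216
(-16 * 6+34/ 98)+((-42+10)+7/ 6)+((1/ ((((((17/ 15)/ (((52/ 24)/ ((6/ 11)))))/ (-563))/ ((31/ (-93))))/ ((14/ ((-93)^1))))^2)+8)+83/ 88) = 8456789361863317/ 873026669592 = 9686.75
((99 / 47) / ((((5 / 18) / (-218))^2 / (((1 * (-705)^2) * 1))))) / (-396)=-1628314812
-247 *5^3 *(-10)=308750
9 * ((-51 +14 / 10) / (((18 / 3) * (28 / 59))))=-5487 / 35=-156.77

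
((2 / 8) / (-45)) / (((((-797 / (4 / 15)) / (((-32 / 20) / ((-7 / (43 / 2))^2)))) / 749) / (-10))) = 791372 / 3765825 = 0.21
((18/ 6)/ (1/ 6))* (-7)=-126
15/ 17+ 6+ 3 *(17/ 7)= 14.17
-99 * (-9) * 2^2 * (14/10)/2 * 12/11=13608/5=2721.60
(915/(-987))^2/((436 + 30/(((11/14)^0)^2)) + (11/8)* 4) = 0.00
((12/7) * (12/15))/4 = 12/35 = 0.34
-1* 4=-4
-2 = -2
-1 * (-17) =17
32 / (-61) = -32 / 61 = -0.52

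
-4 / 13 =-0.31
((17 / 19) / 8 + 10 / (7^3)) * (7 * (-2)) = -7351 / 3724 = -1.97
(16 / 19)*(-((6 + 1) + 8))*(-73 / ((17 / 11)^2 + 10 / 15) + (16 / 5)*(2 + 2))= 2952912 / 21071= 140.14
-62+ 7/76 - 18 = -79.91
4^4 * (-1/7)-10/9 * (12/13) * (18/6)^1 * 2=-3888/91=-42.73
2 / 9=0.22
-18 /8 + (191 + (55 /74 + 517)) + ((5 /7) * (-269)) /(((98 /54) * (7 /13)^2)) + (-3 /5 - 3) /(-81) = 38212042487 /111934620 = 341.38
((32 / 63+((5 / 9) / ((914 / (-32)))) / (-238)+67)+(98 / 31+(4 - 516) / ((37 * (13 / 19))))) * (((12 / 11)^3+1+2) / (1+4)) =702068252816899 / 16189716588045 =43.37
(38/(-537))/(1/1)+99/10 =52783/5370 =9.83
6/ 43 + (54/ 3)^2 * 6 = 83598/ 43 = 1944.14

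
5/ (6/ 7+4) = 1.03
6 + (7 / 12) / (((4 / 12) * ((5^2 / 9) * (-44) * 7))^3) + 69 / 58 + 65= 546143905809731 / 7565404000000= 72.19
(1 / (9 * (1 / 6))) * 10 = 20 / 3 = 6.67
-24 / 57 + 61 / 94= 407 / 1786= 0.23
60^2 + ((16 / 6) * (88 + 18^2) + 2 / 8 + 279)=59735 / 12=4977.92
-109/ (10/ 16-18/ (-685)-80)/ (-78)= -298660/ 16958409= -0.02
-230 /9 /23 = -10 /9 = -1.11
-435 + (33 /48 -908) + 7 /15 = -322043 /240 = -1341.85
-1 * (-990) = 990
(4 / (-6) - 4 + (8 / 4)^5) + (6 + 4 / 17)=1712 / 51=33.57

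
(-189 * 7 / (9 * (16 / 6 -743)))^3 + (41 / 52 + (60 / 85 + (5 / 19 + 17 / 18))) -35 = -53476765070965039 / 1656128576748204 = -32.29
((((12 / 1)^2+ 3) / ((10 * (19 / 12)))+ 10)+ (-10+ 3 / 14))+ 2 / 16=51197 / 5320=9.62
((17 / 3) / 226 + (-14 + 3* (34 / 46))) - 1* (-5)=-105377 / 15594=-6.76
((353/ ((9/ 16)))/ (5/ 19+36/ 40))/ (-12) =-44.96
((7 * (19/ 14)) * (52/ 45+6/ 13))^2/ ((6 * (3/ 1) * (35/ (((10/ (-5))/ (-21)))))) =80766169/ 2263818375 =0.04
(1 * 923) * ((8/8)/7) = 923/7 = 131.86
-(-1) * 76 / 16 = 19 / 4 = 4.75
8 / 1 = 8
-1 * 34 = -34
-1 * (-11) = 11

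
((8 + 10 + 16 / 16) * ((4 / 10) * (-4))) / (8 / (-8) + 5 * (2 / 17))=2584 / 35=73.83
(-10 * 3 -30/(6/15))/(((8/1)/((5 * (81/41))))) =-42525/328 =-129.65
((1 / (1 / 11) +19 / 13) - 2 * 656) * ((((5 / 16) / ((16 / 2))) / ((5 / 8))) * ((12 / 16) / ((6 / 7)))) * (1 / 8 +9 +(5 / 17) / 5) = -73852121 / 113152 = -652.68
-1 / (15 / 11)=-11 / 15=-0.73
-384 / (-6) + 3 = 67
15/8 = 1.88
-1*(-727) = 727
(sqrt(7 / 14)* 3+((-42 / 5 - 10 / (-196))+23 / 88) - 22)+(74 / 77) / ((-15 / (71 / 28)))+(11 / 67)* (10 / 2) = -25506625 / 866712+3* sqrt(2) / 2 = -27.31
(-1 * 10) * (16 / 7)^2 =-2560 / 49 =-52.24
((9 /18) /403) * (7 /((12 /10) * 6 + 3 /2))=35 /35061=0.00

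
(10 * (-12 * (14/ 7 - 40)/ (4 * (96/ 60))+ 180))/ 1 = 5025/ 2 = 2512.50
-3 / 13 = -0.23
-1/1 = -1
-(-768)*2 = 1536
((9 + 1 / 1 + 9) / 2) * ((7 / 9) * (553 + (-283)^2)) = 5362693 / 9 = 595854.78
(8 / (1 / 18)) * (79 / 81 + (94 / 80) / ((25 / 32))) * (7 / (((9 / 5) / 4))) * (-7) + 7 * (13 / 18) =-38870.50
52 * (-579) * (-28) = 843024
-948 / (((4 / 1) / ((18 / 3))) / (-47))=66834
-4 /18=-2 /9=-0.22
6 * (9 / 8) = 6.75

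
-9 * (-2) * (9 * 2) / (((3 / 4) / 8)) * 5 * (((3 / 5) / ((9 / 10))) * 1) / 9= 1280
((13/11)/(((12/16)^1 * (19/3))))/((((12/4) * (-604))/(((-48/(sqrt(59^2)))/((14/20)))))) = 2080/13033867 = 0.00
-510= -510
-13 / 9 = -1.44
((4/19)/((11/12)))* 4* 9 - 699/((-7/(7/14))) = 170283/2926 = 58.20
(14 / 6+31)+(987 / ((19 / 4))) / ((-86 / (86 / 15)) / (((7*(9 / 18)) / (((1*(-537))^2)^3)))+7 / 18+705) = 24603283727582271271556 / 738098511827468182917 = 33.33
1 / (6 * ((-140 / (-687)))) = 229 / 280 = 0.82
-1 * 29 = -29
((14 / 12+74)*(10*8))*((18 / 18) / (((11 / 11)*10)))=1804 / 3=601.33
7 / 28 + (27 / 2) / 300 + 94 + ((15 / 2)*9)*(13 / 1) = 194359 / 200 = 971.80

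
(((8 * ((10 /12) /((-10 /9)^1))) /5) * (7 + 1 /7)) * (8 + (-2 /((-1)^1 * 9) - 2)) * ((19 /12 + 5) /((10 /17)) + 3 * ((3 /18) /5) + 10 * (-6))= 2597.78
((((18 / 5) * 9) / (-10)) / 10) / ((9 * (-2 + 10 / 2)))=-0.01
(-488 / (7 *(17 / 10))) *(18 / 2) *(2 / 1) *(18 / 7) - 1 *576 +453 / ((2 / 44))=7491.90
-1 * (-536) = 536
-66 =-66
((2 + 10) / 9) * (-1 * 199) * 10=-7960 / 3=-2653.33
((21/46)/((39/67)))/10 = 0.08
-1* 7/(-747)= 7/747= 0.01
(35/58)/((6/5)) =175/348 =0.50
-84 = -84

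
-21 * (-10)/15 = 14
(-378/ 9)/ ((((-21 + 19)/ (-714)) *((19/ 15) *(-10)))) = 22491/ 19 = 1183.74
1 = 1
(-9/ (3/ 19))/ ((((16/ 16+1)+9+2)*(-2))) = 2.19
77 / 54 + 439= 23783 / 54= 440.43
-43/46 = -0.93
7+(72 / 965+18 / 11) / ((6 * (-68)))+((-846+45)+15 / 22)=-572635957 / 721820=-793.32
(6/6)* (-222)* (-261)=57942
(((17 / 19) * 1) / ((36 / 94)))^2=638401 / 116964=5.46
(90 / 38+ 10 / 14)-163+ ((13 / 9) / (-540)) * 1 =-103369069 / 646380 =-159.92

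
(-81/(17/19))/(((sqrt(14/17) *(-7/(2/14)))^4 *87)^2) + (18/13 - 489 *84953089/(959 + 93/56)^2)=-1818322280086245199078106775538734087/40395803103165515215575081759952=-45012.65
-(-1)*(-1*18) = -18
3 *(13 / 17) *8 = 312 / 17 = 18.35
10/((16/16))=10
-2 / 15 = -0.13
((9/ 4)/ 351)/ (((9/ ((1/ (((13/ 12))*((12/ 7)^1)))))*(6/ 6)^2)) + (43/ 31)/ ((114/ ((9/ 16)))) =621611/ 86003424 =0.01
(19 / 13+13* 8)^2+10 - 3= 1880824 / 169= 11129.14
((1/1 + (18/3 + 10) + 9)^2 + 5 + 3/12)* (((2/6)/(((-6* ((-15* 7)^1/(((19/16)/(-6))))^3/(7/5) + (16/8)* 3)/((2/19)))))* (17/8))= -16723325/210691029064608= -0.00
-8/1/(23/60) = -480/23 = -20.87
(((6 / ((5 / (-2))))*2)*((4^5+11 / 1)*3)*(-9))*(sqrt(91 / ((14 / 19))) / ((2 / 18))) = 603612*sqrt(494) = 13415947.17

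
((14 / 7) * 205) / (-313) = -410 / 313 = -1.31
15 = 15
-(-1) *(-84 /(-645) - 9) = -1907 /215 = -8.87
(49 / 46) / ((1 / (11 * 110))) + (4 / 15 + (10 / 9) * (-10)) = 1322801 / 1035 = 1278.07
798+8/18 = 7186/9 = 798.44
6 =6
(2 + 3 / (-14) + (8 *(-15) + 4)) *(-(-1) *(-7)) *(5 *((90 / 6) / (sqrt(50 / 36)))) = 71955 *sqrt(2) / 2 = 50879.87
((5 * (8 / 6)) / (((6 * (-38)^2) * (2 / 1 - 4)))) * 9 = -0.00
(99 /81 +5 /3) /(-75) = -26 /675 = -0.04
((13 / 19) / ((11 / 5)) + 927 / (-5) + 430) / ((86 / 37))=4734742 / 44935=105.37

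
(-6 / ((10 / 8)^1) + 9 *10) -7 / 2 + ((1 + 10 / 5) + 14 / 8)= 1729 / 20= 86.45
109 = 109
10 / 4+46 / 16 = 43 / 8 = 5.38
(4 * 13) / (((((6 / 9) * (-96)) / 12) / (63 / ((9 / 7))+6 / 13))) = -1929 / 4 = -482.25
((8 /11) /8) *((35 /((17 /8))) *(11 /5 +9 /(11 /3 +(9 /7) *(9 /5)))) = 162862 /29359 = 5.55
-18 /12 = -3 /2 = -1.50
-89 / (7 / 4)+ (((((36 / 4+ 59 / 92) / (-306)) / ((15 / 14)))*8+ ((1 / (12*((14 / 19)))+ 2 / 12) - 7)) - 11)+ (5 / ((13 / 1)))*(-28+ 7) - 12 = -88.89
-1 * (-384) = 384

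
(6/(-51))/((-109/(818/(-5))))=-1636/9265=-0.18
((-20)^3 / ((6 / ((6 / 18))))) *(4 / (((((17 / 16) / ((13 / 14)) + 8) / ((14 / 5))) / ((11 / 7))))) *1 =-7321600 / 8559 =-855.43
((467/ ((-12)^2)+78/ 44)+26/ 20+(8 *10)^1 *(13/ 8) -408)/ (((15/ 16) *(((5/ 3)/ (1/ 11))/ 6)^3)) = -464775624/ 45753125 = -10.16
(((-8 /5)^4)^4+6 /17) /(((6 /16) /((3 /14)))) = 19143960525699608 /18157958984375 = 1054.30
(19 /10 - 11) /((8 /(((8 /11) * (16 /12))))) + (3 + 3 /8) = 2999 /1320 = 2.27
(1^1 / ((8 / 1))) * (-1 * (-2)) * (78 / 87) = 13 / 58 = 0.22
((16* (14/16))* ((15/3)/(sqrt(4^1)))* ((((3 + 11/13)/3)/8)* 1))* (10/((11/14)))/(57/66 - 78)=-61250/66183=-0.93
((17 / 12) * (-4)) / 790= -17 / 2370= -0.01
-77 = -77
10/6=1.67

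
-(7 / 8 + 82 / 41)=-23 / 8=-2.88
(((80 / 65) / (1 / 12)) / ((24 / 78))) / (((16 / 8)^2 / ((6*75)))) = 5400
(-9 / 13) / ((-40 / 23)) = 207 / 520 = 0.40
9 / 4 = 2.25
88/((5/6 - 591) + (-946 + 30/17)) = -8976/156509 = -0.06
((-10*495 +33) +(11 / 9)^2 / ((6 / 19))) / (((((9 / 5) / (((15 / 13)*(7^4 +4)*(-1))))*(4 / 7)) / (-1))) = -77290877125 / 5832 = -13252893.88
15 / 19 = 0.79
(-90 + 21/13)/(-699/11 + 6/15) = 63195/45149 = 1.40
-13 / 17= -0.76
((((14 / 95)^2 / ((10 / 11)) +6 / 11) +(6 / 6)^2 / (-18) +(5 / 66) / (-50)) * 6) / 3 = 9154063 / 8934750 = 1.02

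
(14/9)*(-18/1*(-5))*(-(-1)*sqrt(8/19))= 280*sqrt(38)/19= 90.84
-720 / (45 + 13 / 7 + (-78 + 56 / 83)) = 209160 / 8851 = 23.63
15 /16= 0.94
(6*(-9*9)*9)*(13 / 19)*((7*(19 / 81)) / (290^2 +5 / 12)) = -58968 / 1009205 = -0.06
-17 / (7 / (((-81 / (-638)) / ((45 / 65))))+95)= -0.13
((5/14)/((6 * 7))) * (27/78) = 15/5096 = 0.00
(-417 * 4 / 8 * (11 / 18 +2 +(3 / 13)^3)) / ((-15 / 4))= 2884111 / 19773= 145.86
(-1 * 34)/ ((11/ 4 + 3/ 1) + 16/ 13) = -1768/ 363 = -4.87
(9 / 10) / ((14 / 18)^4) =59049 / 24010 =2.46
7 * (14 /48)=49 /24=2.04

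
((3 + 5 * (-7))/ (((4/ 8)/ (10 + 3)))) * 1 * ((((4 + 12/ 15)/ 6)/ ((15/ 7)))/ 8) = -2912/ 75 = -38.83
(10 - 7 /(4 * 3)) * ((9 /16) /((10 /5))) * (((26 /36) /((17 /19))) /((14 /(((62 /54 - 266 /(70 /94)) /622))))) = -1341598037 /15348372480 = -0.09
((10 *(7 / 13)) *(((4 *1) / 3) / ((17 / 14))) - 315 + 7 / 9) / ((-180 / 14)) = 2146298 / 89505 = 23.98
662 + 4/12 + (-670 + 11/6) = -35/6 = -5.83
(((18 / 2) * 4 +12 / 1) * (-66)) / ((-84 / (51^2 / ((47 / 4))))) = 2746656 / 329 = 8348.50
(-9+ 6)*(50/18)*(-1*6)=50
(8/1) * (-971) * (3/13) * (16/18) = -62144/39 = -1593.44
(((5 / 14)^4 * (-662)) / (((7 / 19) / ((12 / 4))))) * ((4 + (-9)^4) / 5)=-15482731875 / 134456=-115150.92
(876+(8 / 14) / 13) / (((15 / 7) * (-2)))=-7972 / 39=-204.41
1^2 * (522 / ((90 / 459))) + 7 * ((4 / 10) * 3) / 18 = 7988 / 3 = 2662.67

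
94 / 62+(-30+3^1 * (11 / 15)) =-26.28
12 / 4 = 3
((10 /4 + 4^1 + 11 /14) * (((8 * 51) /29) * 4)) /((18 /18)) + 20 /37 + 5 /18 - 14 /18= 6159777 /15022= 410.05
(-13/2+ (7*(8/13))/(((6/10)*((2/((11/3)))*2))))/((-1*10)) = -19/2340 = -0.01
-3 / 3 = -1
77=77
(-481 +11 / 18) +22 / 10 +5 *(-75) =-76787 / 90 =-853.19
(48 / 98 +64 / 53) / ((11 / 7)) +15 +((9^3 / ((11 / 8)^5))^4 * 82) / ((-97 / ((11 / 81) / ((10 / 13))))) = -794924452075604368549756309687813 / 11004660939835471386871085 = -72235251.63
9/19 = 0.47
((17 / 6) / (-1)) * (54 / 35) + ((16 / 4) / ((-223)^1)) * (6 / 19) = -4.38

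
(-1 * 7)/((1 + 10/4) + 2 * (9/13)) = -182/127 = -1.43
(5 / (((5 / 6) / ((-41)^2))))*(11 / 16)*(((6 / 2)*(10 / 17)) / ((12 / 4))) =277365 / 68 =4078.90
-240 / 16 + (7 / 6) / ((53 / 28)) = -14.38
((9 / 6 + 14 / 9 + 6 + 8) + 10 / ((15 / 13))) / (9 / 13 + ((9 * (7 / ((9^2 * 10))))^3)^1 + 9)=243769500 / 91858459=2.65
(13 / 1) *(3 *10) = 390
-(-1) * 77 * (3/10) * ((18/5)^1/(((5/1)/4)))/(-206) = -4158/12875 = -0.32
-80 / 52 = -20 / 13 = -1.54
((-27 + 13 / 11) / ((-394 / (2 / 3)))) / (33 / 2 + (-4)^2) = 568 / 422565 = 0.00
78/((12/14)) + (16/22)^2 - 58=4057/121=33.53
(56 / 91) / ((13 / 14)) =0.66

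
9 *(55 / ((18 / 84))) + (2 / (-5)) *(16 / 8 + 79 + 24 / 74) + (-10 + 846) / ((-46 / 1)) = 9613306 / 4255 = 2259.30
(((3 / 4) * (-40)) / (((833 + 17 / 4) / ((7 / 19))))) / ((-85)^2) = -168 / 91946795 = -0.00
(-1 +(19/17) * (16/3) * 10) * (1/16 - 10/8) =-56791/816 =-69.60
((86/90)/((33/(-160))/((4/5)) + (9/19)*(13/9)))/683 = 104576/31872195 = 0.00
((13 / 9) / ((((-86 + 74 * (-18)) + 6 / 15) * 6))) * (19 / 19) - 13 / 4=-1244009 / 382752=-3.25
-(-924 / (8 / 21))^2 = -23532201 / 4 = -5883050.25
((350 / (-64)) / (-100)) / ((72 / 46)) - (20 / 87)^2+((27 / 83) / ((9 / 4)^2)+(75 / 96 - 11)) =-1090658455 / 107217408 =-10.17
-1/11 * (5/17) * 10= -50/187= -0.27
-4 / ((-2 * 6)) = 1 / 3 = 0.33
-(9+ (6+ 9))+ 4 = -20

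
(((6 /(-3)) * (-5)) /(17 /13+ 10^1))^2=16900 /21609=0.78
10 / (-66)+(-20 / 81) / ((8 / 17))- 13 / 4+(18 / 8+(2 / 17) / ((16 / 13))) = -191533 / 121176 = -1.58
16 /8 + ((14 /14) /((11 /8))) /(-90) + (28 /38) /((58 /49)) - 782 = -212573519 /272745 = -779.39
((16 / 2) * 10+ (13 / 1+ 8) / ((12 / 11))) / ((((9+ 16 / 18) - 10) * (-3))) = 1191 / 4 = 297.75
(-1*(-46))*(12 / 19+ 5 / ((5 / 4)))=4048 / 19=213.05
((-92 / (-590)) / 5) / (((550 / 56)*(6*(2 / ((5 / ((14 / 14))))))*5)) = 322 / 1216875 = 0.00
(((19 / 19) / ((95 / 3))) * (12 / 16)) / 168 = 3 / 21280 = 0.00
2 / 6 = 1 / 3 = 0.33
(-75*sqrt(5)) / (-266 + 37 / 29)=725*sqrt(5) / 2559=0.63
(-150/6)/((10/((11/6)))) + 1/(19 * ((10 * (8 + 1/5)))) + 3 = -14795/9348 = -1.58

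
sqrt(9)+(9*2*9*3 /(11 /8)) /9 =465 /11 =42.27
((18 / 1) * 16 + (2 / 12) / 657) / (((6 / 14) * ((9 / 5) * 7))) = 5676485 / 106434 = 53.33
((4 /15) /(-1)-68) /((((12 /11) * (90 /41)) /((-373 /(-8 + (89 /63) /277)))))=-41751602816 /31391775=-1330.02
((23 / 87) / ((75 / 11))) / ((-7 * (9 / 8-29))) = 2024 / 10185525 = 0.00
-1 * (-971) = 971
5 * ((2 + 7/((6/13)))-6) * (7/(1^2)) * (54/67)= 315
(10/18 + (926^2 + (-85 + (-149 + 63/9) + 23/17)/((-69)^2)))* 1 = 69401576141/80937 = 857476.51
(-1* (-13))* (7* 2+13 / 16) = 3081 / 16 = 192.56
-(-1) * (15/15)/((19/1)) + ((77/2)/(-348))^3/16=5385782449/102494674944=0.05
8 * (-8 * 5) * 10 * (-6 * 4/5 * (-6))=-92160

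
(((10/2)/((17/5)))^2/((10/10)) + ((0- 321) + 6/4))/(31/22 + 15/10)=-2017631/18496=-109.08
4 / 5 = 0.80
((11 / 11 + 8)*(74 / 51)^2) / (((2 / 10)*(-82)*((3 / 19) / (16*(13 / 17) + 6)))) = -80634100 / 604299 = -133.43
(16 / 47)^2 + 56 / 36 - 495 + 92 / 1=-7978813 / 19881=-401.33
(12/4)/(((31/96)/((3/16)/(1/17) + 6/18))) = 1014/31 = 32.71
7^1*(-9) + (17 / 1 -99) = -145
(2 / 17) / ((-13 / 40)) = -80 / 221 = -0.36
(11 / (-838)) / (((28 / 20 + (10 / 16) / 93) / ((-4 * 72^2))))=193.49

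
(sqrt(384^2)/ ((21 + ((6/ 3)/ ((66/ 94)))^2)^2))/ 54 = 8433216/ 1005207025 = 0.01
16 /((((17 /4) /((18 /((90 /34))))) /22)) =2816 /5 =563.20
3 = 3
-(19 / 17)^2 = -361 / 289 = -1.25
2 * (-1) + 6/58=-55/29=-1.90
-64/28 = -16/7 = -2.29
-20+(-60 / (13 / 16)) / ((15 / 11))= -964 / 13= -74.15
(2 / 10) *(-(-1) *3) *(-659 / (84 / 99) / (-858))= 1977 / 3640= 0.54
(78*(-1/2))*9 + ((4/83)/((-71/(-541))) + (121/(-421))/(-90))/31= -2429489756357/6921858870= -350.99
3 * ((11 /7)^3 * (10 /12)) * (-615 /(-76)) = 4092825 /52136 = 78.50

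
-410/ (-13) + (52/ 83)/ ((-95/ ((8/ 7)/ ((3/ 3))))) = 22624542/ 717535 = 31.53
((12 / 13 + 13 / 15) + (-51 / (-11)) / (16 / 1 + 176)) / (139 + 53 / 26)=249011 / 19361760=0.01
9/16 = 0.56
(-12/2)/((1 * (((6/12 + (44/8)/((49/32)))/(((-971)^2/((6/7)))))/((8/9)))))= -5174311408/3609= -1433724.41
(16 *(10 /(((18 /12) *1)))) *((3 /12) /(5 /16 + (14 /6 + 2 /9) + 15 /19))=72960 /10007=7.29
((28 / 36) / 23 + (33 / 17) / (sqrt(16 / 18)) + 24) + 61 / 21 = 99* sqrt(2) / 68 + 39034 / 1449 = 29.00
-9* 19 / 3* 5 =-285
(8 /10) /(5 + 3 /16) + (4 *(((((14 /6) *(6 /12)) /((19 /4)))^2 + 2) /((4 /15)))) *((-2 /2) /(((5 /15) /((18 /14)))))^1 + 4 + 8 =-112264262 /1048705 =-107.05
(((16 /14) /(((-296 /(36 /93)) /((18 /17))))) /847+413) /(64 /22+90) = 47746752607 /10741180142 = 4.45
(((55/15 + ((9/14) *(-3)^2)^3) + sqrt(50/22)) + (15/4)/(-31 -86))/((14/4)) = 56.80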